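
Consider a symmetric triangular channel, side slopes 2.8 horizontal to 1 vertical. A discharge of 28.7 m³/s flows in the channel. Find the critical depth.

At critical depth, Q² T / (g A³) = 1, i.e. A³/T = Q²/g = 28.7²/9.81 = 83.96.
Trying y = 2.23 m: A³/T = 216.2 — high.
Trying y = 1.63 m: A³/T = 45.1 — low.
Trying y = 1.85 m: A³/T = 84.95 — close enough.

y_c = 1.85 m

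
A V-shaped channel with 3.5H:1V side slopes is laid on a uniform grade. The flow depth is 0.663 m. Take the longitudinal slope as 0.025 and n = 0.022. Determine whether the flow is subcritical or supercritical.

supercritical

For a triangular section with side slope z = 3.5: A = zy² = 3.5×0.663² = 1.538 m²; P = 2y√(1+z²) = 2×0.663×3.64 = 4.827 m.
Hydraulic radius R = A/P = 1.538/4.827 = 0.3187 m.
V = (1/n) R^(2/3) √S = (1/0.022) × 0.3187^(2/3) × √0.025 = 3.354 m/s. Hydraulic depth D_h = A/T = 1.538/4.641 = 0.3315 m.
Froude number Fr = V/√(g·D_h) = 3.354/√(9.81×0.3315) = 1.86, which is greater than 1, so the flow is supercritical.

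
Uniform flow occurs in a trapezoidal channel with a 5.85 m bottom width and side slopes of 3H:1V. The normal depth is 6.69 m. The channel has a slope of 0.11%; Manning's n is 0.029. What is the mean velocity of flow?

V = 2.69 m/s

With bottom width b = 5.85 m and side slope z = 3: A = (b + zy)y = (5.85 + 3×6.69)×6.69 = 173.4 m²; P = b + 2y√(1+z²) = 5.85 + 2×6.69×3.162 = 48.16 m.
Hydraulic radius R = A/P = 173.4/48.16 = 3.601 m.
From Manning's equation, V = (1/n) R^(2/3) S^(1/2) = (1/0.029) × 3.601^(2/3) × 0.0011^(1/2) = 2.69 m/s.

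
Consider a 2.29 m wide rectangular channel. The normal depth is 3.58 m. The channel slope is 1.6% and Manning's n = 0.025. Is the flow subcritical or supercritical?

Flow area A = b·y = 2.29 × 3.58 = 8.198 m². Wetted perimeter P = b + 2y = 2.29 + 2×3.58 = 9.45 m.
Hydraulic radius R = A/P = 8.198/9.45 = 0.8675 m.
V = (1/n) R^(2/3) √S = (1/0.025) × 0.8675^(2/3) × √0.016 = 4.602 m/s. Hydraulic depth D_h = A/T = 8.198/2.29 = 3.58 m.
Froude number Fr = V/√(g·D_h) = 4.602/√(9.81×3.58) = 0.777, which is less than 1, so the flow is subcritical.

subcritical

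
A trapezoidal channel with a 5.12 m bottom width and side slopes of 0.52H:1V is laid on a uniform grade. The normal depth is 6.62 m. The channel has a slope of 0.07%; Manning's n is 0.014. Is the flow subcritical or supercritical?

With bottom width b = 5.12 m and side slope z = 0.52: A = (b + zy)y = (5.12 + 0.52×6.62)×6.62 = 56.68 m²; P = b + 2y√(1+z²) = 5.12 + 2×6.62×1.127 = 20.04 m.
Hydraulic radius R = A/P = 56.68/20.04 = 2.828 m.
V = (1/n) R^(2/3) √S = (1/0.014) × 2.828^(2/3) × √0.0007 = 3.779 m/s. Hydraulic depth D_h = A/T = 56.68/12 = 4.722 m.
Froude number Fr = V/√(g·D_h) = 3.779/√(9.81×4.722) = 0.555, which is less than 1, so the flow is subcritical.

subcritical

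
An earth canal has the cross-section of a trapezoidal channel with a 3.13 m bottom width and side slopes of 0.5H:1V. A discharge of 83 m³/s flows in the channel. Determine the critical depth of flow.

y_c = 3.43 m

At critical depth, Q² T / (g A³) = 1, i.e. A³/T = Q²/g = 83²/9.81 = 702.2.
Trying y = 2.76 m: A³/T = 327.4 — low.
Trying y = 4.17 m: A³/T = 1409 — high.
Trying y = 3.43 m: A³/T = 699.6 — matches.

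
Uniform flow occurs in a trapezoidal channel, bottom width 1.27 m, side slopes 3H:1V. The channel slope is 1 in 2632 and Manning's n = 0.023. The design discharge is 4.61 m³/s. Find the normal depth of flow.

y_n = 1.31 m

Manning's equation rearranged: A R^(2/3) = nQ / (1·√S) = 0.023 × 4.61 / (√0.0003799) = 5.44.
Try y = 1.49 m: A R^(2/3) = 7.369 — too large.
Try y = 1.31 m: A R^(2/3) = 5.436 — matches.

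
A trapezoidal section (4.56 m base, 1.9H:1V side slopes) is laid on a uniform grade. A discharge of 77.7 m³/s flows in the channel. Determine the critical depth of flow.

y_c = 2.27 m

At critical depth, Q² T / (g A³) = 1, i.e. A³/T = Q²/g = 77.7²/9.81 = 615.4.
At y = 2.54 m: A³/T = 953.4 — too large.
At y = 1.67 m: A³/T = 197.5 — too small.
At y = 2.27 m: A³/T = 619.7 — matches.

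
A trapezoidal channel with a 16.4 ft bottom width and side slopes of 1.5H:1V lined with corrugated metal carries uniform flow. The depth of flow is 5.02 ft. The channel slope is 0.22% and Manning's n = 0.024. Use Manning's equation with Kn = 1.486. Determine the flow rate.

With bottom width b = 16.4 ft and side slope z = 1.5: A = (b + zy)y = (16.4 + 1.5×5.02)×5.02 = 120.1 ft²; P = b + 2y√(1+z²) = 16.4 + 2×5.02×1.803 = 34.5 ft.
Hydraulic radius R = A/P = 120.1/34.5 = 3.482 ft.
Manning's equation: Q = (1.486/n) A R^(2/3) S^(1/2) = (1.486/0.024) × 120.1 × 3.482^(2/3) × 0.0022^(1/2) = 801 ft³/s.

Q = 801 ft³/s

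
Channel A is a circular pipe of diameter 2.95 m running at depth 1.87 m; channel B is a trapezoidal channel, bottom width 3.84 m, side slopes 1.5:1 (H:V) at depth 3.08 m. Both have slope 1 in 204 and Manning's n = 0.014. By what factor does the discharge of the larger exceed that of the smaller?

9.27

Channel A: For a circular section of diameter D = 2.95 m at depth y = 1.87 m, the central angle is θ = 2 arccos(1 − 2y/D) = 3.684 rad. Then A = (D²/8)(θ − sin θ) = 4.569 m² and P = Dθ/2 = 5.434 m. Hydraulic radius R = A/P = 4.569/5.434 = 0.8408 m. Q_A = (1/0.014)·4.569·0.8408^(2/3)·√0.004902 = 20.35 m³/s.
Channel B: With bottom width b = 3.84 m and side slope z = 1.5: A = (b + zy)y = (3.84 + 1.5×3.08)×3.08 = 26.06 m²; P = b + 2y√(1+z²) = 3.84 + 2×3.08×1.803 = 14.95 m. Hydraulic radius R = A/P = 26.06/14.95 = 1.744 m. Q_B = (1/0.014)·26.06·1.744^(2/3)·√0.004902 = 188.8 m³/s.
The larger discharge is 188.8 m³/s and the smaller is 20.35 m³/s; the ratio is 9.27.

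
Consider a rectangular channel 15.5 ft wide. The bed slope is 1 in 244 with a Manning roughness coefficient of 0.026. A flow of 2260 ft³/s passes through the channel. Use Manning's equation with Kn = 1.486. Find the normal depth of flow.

Manning's equation rearranged: A R^(2/3) = nQ / (1.486·√S) = 0.026 × 2260 / (1.486 × √0.004098) = 617.7.
Trying y = 11.9 ft: A R^(2/3) = 517.1 — too small.
Trying y = 15.3 ft: A R^(2/3) = 706.7 — too large.
Trying y = 13.7 ft: A R^(2/3) = 616.8 — ≈ 617.7.

y_n = 13.7 ft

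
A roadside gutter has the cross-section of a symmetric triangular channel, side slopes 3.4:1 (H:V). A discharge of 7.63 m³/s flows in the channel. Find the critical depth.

y_c = 1.01 m

At critical depth, Q² T / (g A³) = 1, i.e. A³/T = Q²/g = 7.63²/9.81 = 5.934.
At y = 0.871 m: A³/T = 2.897 — too small.
At y = 1.12 m: A³/T = 10.19 — too large.
At y = 1.01 m: A³/T = 6.075 — close enough.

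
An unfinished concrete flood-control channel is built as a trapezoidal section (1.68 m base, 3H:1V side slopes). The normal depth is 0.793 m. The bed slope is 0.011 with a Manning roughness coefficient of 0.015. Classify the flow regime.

supercritical

With bottom width b = 1.68 m and side slope z = 3: A = (b + zy)y = (1.68 + 3×0.793)×0.793 = 3.219 m²; P = b + 2y√(1+z²) = 1.68 + 2×0.793×3.162 = 6.695 m.
Hydraulic radius R = A/P = 3.219/6.695 = 0.4807 m.
V = (1/n) R^(2/3) √S = (1/0.015) × 0.4807^(2/3) × √0.011 = 4.291 m/s. Hydraulic depth D_h = A/T = 3.219/6.438 = 0.5 m.
Froude number Fr = V/√(g·D_h) = 4.291/√(9.81×0.5) = 1.94, which is greater than 1, so the flow is supercritical.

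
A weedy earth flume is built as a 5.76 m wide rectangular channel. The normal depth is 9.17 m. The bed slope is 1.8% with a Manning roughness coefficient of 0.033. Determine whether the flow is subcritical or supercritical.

subcritical

Flow area A = b·y = 5.76 × 9.17 = 52.82 m². Wetted perimeter P = b + 2y = 5.76 + 2×9.17 = 24.1 m.
Hydraulic radius R = A/P = 52.82/24.1 = 2.192 m.
V = (1/n) R^(2/3) √S = (1/0.033) × 2.192^(2/3) × √0.018 = 6.86 m/s. Hydraulic depth D_h = A/T = 52.82/5.76 = 9.17 m.
Froude number Fr = V/√(g·D_h) = 6.86/√(9.81×9.17) = 0.723, which is less than 1, so the flow is subcritical.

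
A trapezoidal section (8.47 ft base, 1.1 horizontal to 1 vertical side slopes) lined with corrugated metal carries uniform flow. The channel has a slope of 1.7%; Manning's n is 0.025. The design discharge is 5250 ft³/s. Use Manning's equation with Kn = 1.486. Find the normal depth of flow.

Manning's equation rearranged: A R^(2/3) = nQ / (1.486·√S) = 0.025 × 5250 / (1.486 × √0.017) = 677.4.
Try y = 12.7 ft: A R^(2/3) = 958.1 — over.
Try y = 7.89 ft: A R^(2/3) = 354.3 — short.
Try y = 10.8 ft: A R^(2/3) = 677.8 — matches.

y_n = 10.8 ft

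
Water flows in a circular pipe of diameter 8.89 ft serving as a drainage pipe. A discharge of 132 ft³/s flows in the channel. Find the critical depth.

At critical depth, Q² T / (g A³) = 1, i.e. A³/T = Q²/g = 132²/32.2 = 541.1.
Try y = 3.5 ft: A³/T = 1346 — high.
Try y = 2.76 ft: A³/T = 538.5 — close enough.

y_c = 2.76 ft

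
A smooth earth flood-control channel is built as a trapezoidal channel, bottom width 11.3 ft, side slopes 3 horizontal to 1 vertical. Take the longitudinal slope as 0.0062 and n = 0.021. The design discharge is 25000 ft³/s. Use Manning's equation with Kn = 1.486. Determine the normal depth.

y_n = 16.9 ft

Manning's equation rearranged: A R^(2/3) = nQ / (1.486·√S) = 0.021 × 25000 / (1.486 × √0.0062) = 4487.
At y = 21.6 ft: A R^(2/3) = 8186 — high.
At y = 12.1 ft: A R^(2/3) = 2018 — low.
At y = 16.9 ft: A R^(2/3) = 4488 — matches.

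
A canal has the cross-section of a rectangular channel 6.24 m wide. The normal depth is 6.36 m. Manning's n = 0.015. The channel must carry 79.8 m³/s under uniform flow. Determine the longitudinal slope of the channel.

S = 0.00034

Flow area A = b·y = 6.24 × 6.36 = 39.69 m². Wetted perimeter P = b + 2y = 6.24 + 2×6.36 = 18.96 m.
Hydraulic radius R = A/P = 39.69/18.96 = 2.093 m.
From Manning's equation, S = [nQ / (1 A R^(2/3))]² = [0.015 × 79.8 / (1 × 39.69 × 2.093^(2/3))]² = 0.00034.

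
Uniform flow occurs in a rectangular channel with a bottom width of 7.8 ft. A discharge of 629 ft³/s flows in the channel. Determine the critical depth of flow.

For a rectangular channel, critical depth y_c = (q²/g)^(1/3) where q = Q/b = 629/7.8 = 80.64 ft²/s.
So y_c = (80.64²/32.2)^(1/3) = 5.87 ft.

y_c = 5.87 ft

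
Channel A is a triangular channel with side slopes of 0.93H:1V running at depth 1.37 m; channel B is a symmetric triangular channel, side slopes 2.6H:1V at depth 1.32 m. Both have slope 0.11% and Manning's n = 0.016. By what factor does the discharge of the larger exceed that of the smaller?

3.12

Channel A: For a triangular section with side slope z = 0.93: A = zy² = 0.93×1.37² = 1.746 m²; P = 2y√(1+z²) = 2×1.37×1.366 = 3.742 m. Hydraulic radius R = A/P = 1.746/3.742 = 0.4665 m. Q_A = (1/0.016)·1.746·0.4665^(2/3)·√0.0011 = 2.176 m³/s.
Channel B: For a triangular section with side slope z = 2.6: A = zy² = 2.6×1.32² = 4.53 m²; P = 2y√(1+z²) = 2×1.32×2.786 = 7.354 m. Hydraulic radius R = A/P = 4.53/7.354 = 0.616 m. Q_B = (1/0.016)·4.53·0.616^(2/3)·√0.0011 = 6.799 m³/s.
The larger discharge is 6.799 m³/s and the smaller is 2.176 m³/s; the ratio is 3.12.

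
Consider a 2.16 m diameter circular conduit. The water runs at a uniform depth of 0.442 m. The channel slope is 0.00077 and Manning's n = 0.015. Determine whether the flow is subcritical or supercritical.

subcritical

For a circular section of diameter D = 2.16 m at depth y = 0.442 m, the central angle is θ = 2 arccos(1 − 2y/D) = 1.878 rad. Then A = (D²/8)(θ − sin θ) = 0.5391 m² and P = Dθ/2 = 2.028 m.
Hydraulic radius R = A/P = 0.5391/2.028 = 0.2658 m.
V = (1/n) R^(2/3) √S = (1/0.015) × 0.2658^(2/3) × √0.00077 = 0.7648 m/s. Hydraulic depth D_h = A/T = 0.5391/1.743 = 0.3093 m.
Froude number Fr = V/√(g·D_h) = 0.7648/√(9.81×0.3093) = 0.439, which is less than 1, so the flow is subcritical.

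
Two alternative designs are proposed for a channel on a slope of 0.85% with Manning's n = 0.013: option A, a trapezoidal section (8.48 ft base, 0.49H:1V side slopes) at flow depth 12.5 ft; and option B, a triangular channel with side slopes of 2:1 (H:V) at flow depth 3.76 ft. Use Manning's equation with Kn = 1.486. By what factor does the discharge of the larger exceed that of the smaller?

13.4

Channel A: With bottom width b = 8.48 ft and side slope z = 0.49: A = (b + zy)y = (8.48 + 0.49×12.5)×12.5 = 182.6 ft²; P = b + 2y√(1+z²) = 8.48 + 2×12.5×1.114 = 36.32 ft. Hydraulic radius R = A/P = 182.6/36.32 = 5.027 ft. Q_A = (1.486/0.013)·182.6·5.027^(2/3)·√0.0085 = 5646 ft³/s.
Channel B: For a triangular section with side slope z = 2: A = zy² = 2×3.76² = 28.28 ft²; P = 2y√(1+z²) = 2×3.76×2.236 = 16.82 ft. Hydraulic radius R = A/P = 28.28/16.82 = 1.682 ft. Q_B = (1.486/0.013)·28.28·1.682^(2/3)·√0.0085 = 421.4 ft³/s.
The larger discharge is 5646 ft³/s and the smaller is 421.4 ft³/s; the ratio is 13.4.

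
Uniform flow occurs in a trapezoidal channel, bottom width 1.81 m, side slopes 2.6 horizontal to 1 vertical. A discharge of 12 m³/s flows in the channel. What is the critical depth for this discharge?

At critical depth, Q² T / (g A³) = 1, i.e. A³/T = Q²/g = 12²/9.81 = 14.68.
At y = 0.905 m: A³/T = 8.207 — too small.
At y = 1.26 m: A³/T = 31.47 — too large.
At y = 1.05 m: A³/T = 14.9 — matches.

y_c = 1.05 m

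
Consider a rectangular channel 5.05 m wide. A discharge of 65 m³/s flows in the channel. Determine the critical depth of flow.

For a rectangular channel, critical depth y_c = (q²/g)^(1/3) where q = Q/b = 65/5.05 = 12.87 m²/s.
So y_c = (12.87²/9.81)^(1/3) = 2.57 m.

y_c = 2.57 m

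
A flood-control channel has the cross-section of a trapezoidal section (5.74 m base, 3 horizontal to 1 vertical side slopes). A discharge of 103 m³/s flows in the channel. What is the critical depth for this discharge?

y_c = 2.21 m

At critical depth, Q² T / (g A³) = 1, i.e. A³/T = Q²/g = 103²/9.81 = 1081.
Trying y = 2.53 m: A³/T = 1834 — over.
Trying y = 1.89 m: A³/T = 587.2 — short.
Trying y = 2.21 m: A³/T = 1075 — matches.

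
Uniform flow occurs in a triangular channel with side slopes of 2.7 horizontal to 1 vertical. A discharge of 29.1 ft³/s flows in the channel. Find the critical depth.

At critical depth, Q² T / (g A³) = 1, i.e. A³/T = Q²/g = 29.1²/32.2 = 26.3.
At y = 1.72 ft: A³/T = 54.87 — over.
At y = 1.14 ft: A³/T = 7.018 — short.
At y = 1.48 ft: A³/T = 25.88 — close enough.

y_c = 1.48 ft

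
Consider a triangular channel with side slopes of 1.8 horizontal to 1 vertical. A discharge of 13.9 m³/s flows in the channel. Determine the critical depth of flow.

At critical depth, Q² T / (g A³) = 1, i.e. A³/T = Q²/g = 13.9²/9.81 = 19.7.
Trying y = 2.08 m: A³/T = 63.07 — high.
Trying y = 1.65 m: A³/T = 19.81 — close enough.

y_c = 1.65 m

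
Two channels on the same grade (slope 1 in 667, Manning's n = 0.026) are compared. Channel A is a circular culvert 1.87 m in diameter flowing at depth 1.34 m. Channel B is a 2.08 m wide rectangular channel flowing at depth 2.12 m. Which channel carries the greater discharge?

Channel A: For a circular section of diameter D = 1.87 m at depth y = 1.34 m, the central angle is θ = 2 arccos(1 − 2y/D) = 4.038 rad. Then A = (D²/8)(θ − sin θ) = 2.106 m² and P = Dθ/2 = 3.775 m. Hydraulic radius R = A/P = 2.106/3.775 = 0.5579 m. Q_A = (1/0.026)·2.106·0.5579^(2/3)·√0.001499 = 2.126 m³/s.
Channel B: Flow area A = b·y = 2.08 × 2.12 = 4.41 m². Wetted perimeter P = b + 2y = 2.08 + 2×2.12 = 6.32 m. Hydraulic radius R = A/P = 4.41/6.32 = 0.6977 m. Q_B = (1/0.026)·4.41·0.6977^(2/3)·√0.001499 = 5.166 m³/s.
Q_A = 2.126 m³/s vs Q_B = 5.166 m³/s, so channel B carries more.

channel B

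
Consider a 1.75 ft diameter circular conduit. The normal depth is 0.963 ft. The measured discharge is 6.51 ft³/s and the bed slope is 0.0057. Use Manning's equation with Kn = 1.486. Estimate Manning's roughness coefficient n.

For a circular section of diameter D = 1.75 ft at depth y = 0.963 ft, the central angle is θ = 2 arccos(1 − 2y/D) = 3.343 rad. Then A = (D²/8)(θ − sin θ) = 1.356 ft² and P = Dθ/2 = 2.925 ft.
Hydraulic radius R = A/P = 1.356/2.925 = 0.4637 ft.
Rearranging Manning's equation: n = (1.486/Q) A R^(2/3) S^(1/2) = (1.486/6.51) × 1.356 × 0.4637^(2/3) × √0.0057 = 0.014.

n = 0.014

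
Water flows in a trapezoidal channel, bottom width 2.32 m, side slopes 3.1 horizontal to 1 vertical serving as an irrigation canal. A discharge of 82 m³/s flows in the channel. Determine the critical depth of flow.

At critical depth, Q² T / (g A³) = 1, i.e. A³/T = Q²/g = 82²/9.81 = 685.4.
At y = 2.57 m: A³/T = 1012 — high.
At y = 2.35 m: A³/T = 680.9 — matches.

y_c = 2.35 m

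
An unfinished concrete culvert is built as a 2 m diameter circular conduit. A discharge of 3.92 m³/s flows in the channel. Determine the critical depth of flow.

y_c = 0.946 m

At critical depth, Q² T / (g A³) = 1, i.e. A³/T = Q²/g = 3.92²/9.81 = 1.566.
Try y = 1.04 m: A³/T = 2.251 — over.
Try y = 0.73 m: A³/T = 0.5798 — short.
Try y = 0.946 m: A³/T = 1.567 — close enough.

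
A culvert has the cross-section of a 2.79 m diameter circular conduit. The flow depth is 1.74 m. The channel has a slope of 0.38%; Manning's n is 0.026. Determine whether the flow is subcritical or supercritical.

subcritical

For a circular section of diameter D = 2.79 m at depth y = 1.74 m, the central angle is θ = 2 arccos(1 − 2y/D) = 3.641 rad. Then A = (D²/8)(θ − sin θ) = 4.009 m² and P = Dθ/2 = 5.08 m.
Hydraulic radius R = A/P = 4.009/5.08 = 0.7893 m.
V = (1/n) R^(2/3) √S = (1/0.026) × 0.7893^(2/3) × √0.0038 = 2.025 m/s. Hydraulic depth D_h = A/T = 4.009/2.703 = 1.483 m.
Froude number Fr = V/√(g·D_h) = 2.025/√(9.81×1.483) = 0.531, which is less than 1, so the flow is subcritical.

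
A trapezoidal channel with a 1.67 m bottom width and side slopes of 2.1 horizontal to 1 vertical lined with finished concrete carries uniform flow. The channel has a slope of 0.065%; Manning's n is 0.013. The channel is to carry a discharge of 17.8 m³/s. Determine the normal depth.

Manning's equation rearranged: A R^(2/3) = nQ / (1·√S) = 0.013 × 17.8 / (√0.00065) = 9.076.
At y = 1.25 m: A R^(2/3) = 4.302 — low.
At y = 1.97 m: A R^(2/3) = 11.86 — high.
At y = 1.75 m: A R^(2/3) = 9.061 — ≈ 9.076.

y_n = 1.75 m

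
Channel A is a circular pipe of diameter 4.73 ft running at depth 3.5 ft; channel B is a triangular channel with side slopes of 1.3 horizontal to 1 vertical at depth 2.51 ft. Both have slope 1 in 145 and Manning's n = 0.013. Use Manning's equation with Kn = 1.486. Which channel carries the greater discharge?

Channel A: For a circular section of diameter D = 4.73 ft at depth y = 3.5 ft, the central angle is θ = 2 arccos(1 − 2y/D) = 4.143 rad. Then A = (D²/8)(θ − sin θ) = 13.94 ft² and P = Dθ/2 = 9.798 ft. Hydraulic radius R = A/P = 13.94/9.798 = 1.423 ft. Q_A = (1.486/0.013)·13.94·1.423^(2/3)·√0.006897 = 167.4 ft³/s.
Channel B: For a triangular section with side slope z = 1.3: A = zy² = 1.3×2.51² = 8.19 ft²; P = 2y√(1+z²) = 2×2.51×1.64 = 8.233 ft. Hydraulic radius R = A/P = 8.19/8.233 = 0.9947 ft. Q_B = (1.486/0.013)·8.19·0.9947^(2/3)·√0.006897 = 77.47 ft³/s.
Q_A = 167.4 ft³/s vs Q_B = 77.47 ft³/s, so channel A carries more.

channel A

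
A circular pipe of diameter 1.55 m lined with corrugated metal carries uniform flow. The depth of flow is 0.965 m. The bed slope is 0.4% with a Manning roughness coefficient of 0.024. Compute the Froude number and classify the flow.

subcritical

For a circular section of diameter D = 1.55 m at depth y = 0.965 m, the central angle is θ = 2 arccos(1 − 2y/D) = 3.637 rad. Then A = (D²/8)(θ − sin θ) = 1.235 m² and P = Dθ/2 = 2.819 m.
Hydraulic radius R = A/P = 1.235/2.819 = 0.4381 m.
V = (1/n) R^(2/3) √S = (1/0.024) × 0.4381^(2/3) × √0.004 = 1.52 m/s. Hydraulic depth D_h = A/T = 1.235/1.503 = 0.8218 m.
Froude number Fr = V/√(g·D_h) = 1.52/√(9.81×0.8218) = 0.535, which is less than 1, so the flow is subcritical.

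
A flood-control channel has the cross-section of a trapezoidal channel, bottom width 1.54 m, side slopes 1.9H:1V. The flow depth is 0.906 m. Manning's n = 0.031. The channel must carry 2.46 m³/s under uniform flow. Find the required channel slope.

With bottom width b = 1.54 m and side slope z = 1.9: A = (b + zy)y = (1.54 + 1.9×0.906)×0.906 = 2.955 m²; P = b + 2y√(1+z²) = 1.54 + 2×0.906×2.147 = 5.431 m.
Hydraulic radius R = A/P = 2.955/5.431 = 0.5441 m.
From Manning's equation, S = [nQ / (1 A R^(2/3))]² = [0.031 × 2.46 / (1 × 2.955 × 0.5441^(2/3))]² = 0.0015.

S = 0.0015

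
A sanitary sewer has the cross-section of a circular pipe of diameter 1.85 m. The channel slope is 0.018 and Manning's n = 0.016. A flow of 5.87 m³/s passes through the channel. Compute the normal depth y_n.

Manning's equation rearranged: A R^(2/3) = nQ / (1·√S) = 0.016 × 5.87 / (√0.018) = 0.7.
At y = 1.06 m: A R^(2/3) = 1.005 — over.
At y = 0.7 m: A R^(2/3) = 0.489 — short.
At y = 0.854 m: A R^(2/3) = 0.7003 — ≈ 0.7.

y_n = 0.854 m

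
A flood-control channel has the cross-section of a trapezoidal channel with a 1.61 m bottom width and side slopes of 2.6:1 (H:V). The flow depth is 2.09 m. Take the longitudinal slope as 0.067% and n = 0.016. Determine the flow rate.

With bottom width b = 1.61 m and side slope z = 2.6: A = (b + zy)y = (1.61 + 2.6×2.09)×2.09 = 14.72 m²; P = b + 2y√(1+z²) = 1.61 + 2×2.09×2.786 = 13.25 m.
Hydraulic radius R = A/P = 14.72/13.25 = 1.111 m.
Manning's equation: Q = (1/n) A R^(2/3) S^(1/2) = (1/0.016) × 14.72 × 1.111^(2/3) × 0.00067^(1/2) = 25.5 m³/s.

Q = 25.5 m³/s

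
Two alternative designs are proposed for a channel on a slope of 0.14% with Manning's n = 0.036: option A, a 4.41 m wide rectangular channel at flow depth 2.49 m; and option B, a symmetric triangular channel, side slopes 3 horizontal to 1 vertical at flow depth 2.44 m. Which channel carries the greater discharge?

Channel A: Flow area A = b·y = 4.41 × 2.49 = 10.98 m². Wetted perimeter P = b + 2y = 4.41 + 2×2.49 = 9.39 m. Hydraulic radius R = A/P = 10.98/9.39 = 1.169 m. Q_A = (1/0.036)·10.98·1.169^(2/3)·√0.0014 = 12.67 m³/s.
Channel B: For a triangular section with side slope z = 3: A = zy² = 3×2.44² = 17.86 m²; P = 2y√(1+z²) = 2×2.44×3.162 = 15.43 m. Hydraulic radius R = A/P = 17.86/15.43 = 1.157 m. Q_B = (1/0.036)·17.86·1.157^(2/3)·√0.0014 = 20.46 m³/s.
Q_A = 12.67 m³/s vs Q_B = 20.46 m³/s, so channel B carries more.

channel B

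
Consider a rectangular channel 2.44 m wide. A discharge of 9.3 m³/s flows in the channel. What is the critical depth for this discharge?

y_c = 1.14 m

For a rectangular channel, critical depth y_c = (q²/g)^(1/3) where q = Q/b = 9.3/2.44 = 3.811 m²/s.
So y_c = (3.811²/9.81)^(1/3) = 1.14 m.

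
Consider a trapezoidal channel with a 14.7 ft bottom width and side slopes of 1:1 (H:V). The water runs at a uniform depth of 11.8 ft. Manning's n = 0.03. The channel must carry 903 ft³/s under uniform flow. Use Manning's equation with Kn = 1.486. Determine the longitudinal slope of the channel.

S = 0.00028

With bottom width b = 14.7 ft and side slope z = 1: A = (b + zy)y = (14.7 + 1×11.8)×11.8 = 312.7 ft²; P = b + 2y√(1+z²) = 14.7 + 2×11.8×1.414 = 48.08 ft.
Hydraulic radius R = A/P = 312.7/48.08 = 6.504 ft.
From Manning's equation, S = [nQ / (1.486 A R^(2/3))]² = [0.03 × 903 / (1.486 × 312.7 × 6.504^(2/3))]² = 0.00028.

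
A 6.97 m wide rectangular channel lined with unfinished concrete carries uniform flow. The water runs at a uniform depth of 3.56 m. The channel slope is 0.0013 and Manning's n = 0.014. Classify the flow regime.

subcritical

Flow area A = b·y = 6.97 × 3.56 = 24.81 m². Wetted perimeter P = b + 2y = 6.97 + 2×3.56 = 14.09 m.
Hydraulic radius R = A/P = 24.81/14.09 = 1.761 m.
V = (1/n) R^(2/3) √S = (1/0.014) × 1.761^(2/3) × √0.0013 = 3.756 m/s. Hydraulic depth D_h = A/T = 24.81/6.97 = 3.56 m.
Froude number Fr = V/√(g·D_h) = 3.756/√(9.81×3.56) = 0.636, which is less than 1, so the flow is subcritical.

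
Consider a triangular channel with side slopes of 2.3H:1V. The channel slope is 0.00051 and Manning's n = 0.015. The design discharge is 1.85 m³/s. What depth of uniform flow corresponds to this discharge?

y_n = 0.961 m

Manning's equation rearranged: A R^(2/3) = nQ / (1·√S) = 0.015 × 1.85 / (√0.00051) = 1.229.
Trying y = 0.694 m: A R^(2/3) = 0.5163 — short.
Trying y = 1.17 m: A R^(2/3) = 2.079 — over.
Trying y = 0.961 m: A R^(2/3) = 1.23 — ≈ 1.229.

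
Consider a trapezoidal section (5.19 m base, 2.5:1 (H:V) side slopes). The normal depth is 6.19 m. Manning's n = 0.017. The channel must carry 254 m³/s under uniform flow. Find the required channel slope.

S = 0.00023

With bottom width b = 5.19 m and side slope z = 2.5: A = (b + zy)y = (5.19 + 2.5×6.19)×6.19 = 127.9 m²; P = b + 2y√(1+z²) = 5.19 + 2×6.19×2.693 = 38.52 m.
Hydraulic radius R = A/P = 127.9/38.52 = 3.32 m.
From Manning's equation, S = [nQ / (1 A R^(2/3))]² = [0.017 × 254 / (1 × 127.9 × 3.32^(2/3))]² = 0.00023.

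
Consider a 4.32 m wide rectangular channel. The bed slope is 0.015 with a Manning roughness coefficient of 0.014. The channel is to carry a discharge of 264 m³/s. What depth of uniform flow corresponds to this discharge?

Manning's equation rearranged: A R^(2/3) = nQ / (1·√S) = 0.014 × 264 / (√0.015) = 30.18.
Try y = 5.87 m: A R^(2/3) = 34.39 — too large.
Try y = 3.67 m: A R^(2/3) = 19.46 — too small.
Try y = 5.26 m: A R^(2/3) = 30.19 — matches.

y_n = 5.26 m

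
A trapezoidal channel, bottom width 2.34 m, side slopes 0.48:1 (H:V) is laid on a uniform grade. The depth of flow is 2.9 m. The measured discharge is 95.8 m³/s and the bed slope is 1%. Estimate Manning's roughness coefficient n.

With bottom width b = 2.34 m and side slope z = 0.48: A = (b + zy)y = (2.34 + 0.48×2.9)×2.9 = 10.82 m²; P = b + 2y√(1+z²) = 2.34 + 2×2.9×1.109 = 8.774 m.
Hydraulic radius R = A/P = 10.82/8.774 = 1.234 m.
Rearranging Manning's equation: n = (1/Q) A R^(2/3) S^(1/2) = (1/95.8) × 10.82 × 1.234^(2/3) × √0.01 = 0.013.

n = 0.013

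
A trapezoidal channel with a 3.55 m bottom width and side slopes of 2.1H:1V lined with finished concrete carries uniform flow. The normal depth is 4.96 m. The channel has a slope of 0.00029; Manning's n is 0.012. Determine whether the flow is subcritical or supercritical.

subcritical

With bottom width b = 3.55 m and side slope z = 2.1: A = (b + zy)y = (3.55 + 2.1×4.96)×4.96 = 69.27 m²; P = b + 2y√(1+z²) = 3.55 + 2×4.96×2.326 = 26.62 m.
Hydraulic radius R = A/P = 69.27/26.62 = 2.602 m.
V = (1/n) R^(2/3) √S = (1/0.012) × 2.602^(2/3) × √0.00029 = 2.685 m/s. Hydraulic depth D_h = A/T = 69.27/24.38 = 2.841 m.
Froude number Fr = V/√(g·D_h) = 2.685/√(9.81×2.841) = 0.509, which is less than 1, so the flow is subcritical.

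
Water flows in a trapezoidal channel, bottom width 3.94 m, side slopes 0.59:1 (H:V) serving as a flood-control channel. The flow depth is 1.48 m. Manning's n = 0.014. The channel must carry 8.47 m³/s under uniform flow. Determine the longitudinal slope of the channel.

S = 0.00029

With bottom width b = 3.94 m and side slope z = 0.59: A = (b + zy)y = (3.94 + 0.59×1.48)×1.48 = 7.124 m²; P = b + 2y√(1+z²) = 3.94 + 2×1.48×1.161 = 7.377 m.
Hydraulic radius R = A/P = 7.124/7.377 = 0.9657 m.
From Manning's equation, S = [nQ / (1 A R^(2/3))]² = [0.014 × 8.47 / (1 × 7.124 × 0.9657^(2/3))]² = 0.00029.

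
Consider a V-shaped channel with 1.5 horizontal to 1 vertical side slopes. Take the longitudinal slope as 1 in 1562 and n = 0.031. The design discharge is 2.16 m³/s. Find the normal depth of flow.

y_n = 1.54 m

Manning's equation rearranged: A R^(2/3) = nQ / (1·√S) = 0.031 × 2.16 / (√0.0006402) = 2.646.
Trying y = 1.88 m: A R^(2/3) = 4.5 — high.
Trying y = 1.2 m: A R^(2/3) = 1.359 — low.
Trying y = 1.54 m: A R^(2/3) = 2.644 — matches.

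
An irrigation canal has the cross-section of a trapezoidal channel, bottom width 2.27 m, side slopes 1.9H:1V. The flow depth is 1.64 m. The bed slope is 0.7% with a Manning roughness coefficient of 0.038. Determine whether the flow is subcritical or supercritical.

With bottom width b = 2.27 m and side slope z = 1.9: A = (b + zy)y = (2.27 + 1.9×1.64)×1.64 = 8.833 m²; P = b + 2y√(1+z²) = 2.27 + 2×1.64×2.147 = 9.312 m.
Hydraulic radius R = A/P = 8.833/9.312 = 0.9485 m.
V = (1/n) R^(2/3) √S = (1/0.038) × 0.9485^(2/3) × √0.007 = 2.126 m/s. Hydraulic depth D_h = A/T = 8.833/8.502 = 1.039 m.
Froude number Fr = V/√(g·D_h) = 2.126/√(9.81×1.039) = 0.666, which is less than 1, so the flow is subcritical.

subcritical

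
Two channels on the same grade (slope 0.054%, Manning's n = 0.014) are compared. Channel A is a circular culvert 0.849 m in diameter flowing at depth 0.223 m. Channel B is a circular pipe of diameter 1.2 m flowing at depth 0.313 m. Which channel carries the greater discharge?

channel B

Channel A: For a circular section of diameter D = 0.849 m at depth y = 0.223 m, the central angle is θ = 2 arccos(1 − 2y/D) = 2.152 rad. Then A = (D²/8)(θ − sin θ) = 0.1186 m² and P = Dθ/2 = 0.9137 m. Hydraulic radius R = A/P = 0.1186/0.9137 = 0.1299 m. Q_A = (1/0.014)·0.1186·0.1299^(2/3)·√0.00054 = 0.0505 m³/s.
Channel B: For a circular section of diameter D = 1.2 m at depth y = 0.313 m, the central angle is θ = 2 arccos(1 − 2y/D) = 2.144 rad. Then A = (D²/8)(θ − sin θ) = 0.2347 m² and P = Dθ/2 = 1.286 m. Hydraulic radius R = A/P = 0.2347/1.286 = 0.1824 m. Q_B = (1/0.014)·0.2347·0.1824^(2/3)·√0.00054 = 0.1253 m³/s.
Q_A = 0.0505 m³/s vs Q_B = 0.1253 m³/s, so channel B carries more.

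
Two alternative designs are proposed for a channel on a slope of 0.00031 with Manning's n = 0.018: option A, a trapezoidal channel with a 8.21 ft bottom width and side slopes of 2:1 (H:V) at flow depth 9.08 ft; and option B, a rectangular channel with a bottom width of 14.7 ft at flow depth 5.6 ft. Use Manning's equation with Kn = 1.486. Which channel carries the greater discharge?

Channel A: With bottom width b = 8.21 ft and side slope z = 2: A = (b + zy)y = (8.21 + 2×9.08)×9.08 = 239.4 ft²; P = b + 2y√(1+z²) = 8.21 + 2×9.08×2.236 = 48.82 ft. Hydraulic radius R = A/P = 239.4/48.82 = 4.905 ft. Q_A = (1.486/0.018)·239.4·4.905^(2/3)·√0.00031 = 1005 ft³/s.
Channel B: Flow area A = b·y = 14.7 × 5.6 = 82.32 ft². Wetted perimeter P = b + 2y = 14.7 + 2×5.6 = 25.9 ft. Hydraulic radius R = A/P = 82.32/25.9 = 3.178 ft. Q_B = (1.486/0.018)·82.32·3.178^(2/3)·√0.00031 = 258.7 ft³/s.
Q_A = 1005 ft³/s vs Q_B = 258.7 ft³/s, so channel A carries more.

channel A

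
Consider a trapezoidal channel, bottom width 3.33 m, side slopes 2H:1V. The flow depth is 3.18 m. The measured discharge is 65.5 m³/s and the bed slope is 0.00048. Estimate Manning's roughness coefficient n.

With bottom width b = 3.33 m and side slope z = 2: A = (b + zy)y = (3.33 + 2×3.18)×3.18 = 30.81 m²; P = b + 2y√(1+z²) = 3.33 + 2×3.18×2.236 = 17.55 m.
Hydraulic radius R = A/P = 30.81/17.55 = 1.756 m.
Rearranging Manning's equation: n = (1/Q) A R^(2/3) S^(1/2) = (1/65.5) × 30.81 × 1.756^(2/3) × √0.00048 = 0.015.

n = 0.015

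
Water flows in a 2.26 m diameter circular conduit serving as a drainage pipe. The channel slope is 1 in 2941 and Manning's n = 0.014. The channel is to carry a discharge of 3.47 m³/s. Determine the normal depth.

y_n = 1.78 m

Manning's equation rearranged: A R^(2/3) = nQ / (1·√S) = 0.014 × 3.47 / (√0.00034) = 2.635.
Trying y = 1.57 m: A R^(2/3) = 2.273 — low.
Trying y = 2.09 m: A R^(2/3) = 2.945 — high.
Trying y = 1.78 m: A R^(2/3) = 2.638 — close enough.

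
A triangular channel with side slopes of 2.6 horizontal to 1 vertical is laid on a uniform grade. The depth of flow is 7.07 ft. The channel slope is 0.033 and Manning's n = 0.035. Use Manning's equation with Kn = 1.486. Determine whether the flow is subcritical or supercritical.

supercritical

For a triangular section with side slope z = 2.6: A = zy² = 2.6×7.07² = 130 ft²; P = 2y√(1+z²) = 2×7.07×2.786 = 39.39 ft.
Hydraulic radius R = A/P = 130/39.39 = 3.299 ft.
V = (1.486/n) R^(2/3) √S = (1.486/0.035) × 3.299^(2/3) × √0.033 = 17.09 ft/s. Hydraulic depth D_h = A/T = 130/36.76 = 3.535 ft.
Froude number Fr = V/√(g·D_h) = 17.09/√(32.2×3.535) = 1.6, which is greater than 1, so the flow is supercritical.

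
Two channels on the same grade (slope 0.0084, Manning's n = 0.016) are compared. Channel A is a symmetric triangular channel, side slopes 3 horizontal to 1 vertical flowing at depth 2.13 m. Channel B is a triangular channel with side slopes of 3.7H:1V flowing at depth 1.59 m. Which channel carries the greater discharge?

Channel A: For a triangular section with side slope z = 3: A = zy² = 3×2.13² = 13.61 m²; P = 2y√(1+z²) = 2×2.13×3.162 = 13.47 m. Hydraulic radius R = A/P = 13.61/13.47 = 1.01 m. Q_A = (1/0.016)·13.61·1.01^(2/3)·√0.0084 = 78.5 m³/s.
Channel B: For a triangular section with side slope z = 3.7: A = zy² = 3.7×1.59² = 9.354 m²; P = 2y√(1+z²) = 2×1.59×3.833 = 12.19 m. Hydraulic radius R = A/P = 9.354/12.19 = 0.7675 m. Q_B = (1/0.016)·9.354·0.7675^(2/3)·√0.0084 = 44.91 m³/s.
Q_A = 78.5 m³/s vs Q_B = 44.91 m³/s, so channel A carries more.

channel A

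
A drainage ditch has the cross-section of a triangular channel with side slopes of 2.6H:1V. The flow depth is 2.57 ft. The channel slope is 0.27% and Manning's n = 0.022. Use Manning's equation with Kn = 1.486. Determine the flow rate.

For a triangular section with side slope z = 2.6: A = zy² = 2.6×2.57² = 17.17 ft²; P = 2y√(1+z²) = 2×2.57×2.786 = 14.32 ft.
Hydraulic radius R = A/P = 17.17/14.32 = 1.199 ft.
Manning's equation: Q = (1.486/n) A R^(2/3) S^(1/2) = (1.486/0.022) × 17.17 × 1.199^(2/3) × 0.0027^(1/2) = 68 ft³/s.

Q = 68 ft³/s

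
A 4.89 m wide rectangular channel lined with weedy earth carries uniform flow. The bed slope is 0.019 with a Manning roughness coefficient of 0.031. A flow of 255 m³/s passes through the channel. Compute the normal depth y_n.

y_n = 7.76 m

Manning's equation rearranged: A R^(2/3) = nQ / (1·√S) = 0.031 × 255 / (√0.019) = 57.35.
Trying y = 9.83 m: A R^(2/3) = 75.23 — high.
Trying y = 5.39 m: A R^(2/3) = 37.28 — low.
Trying y = 7.76 m: A R^(2/3) = 57.37 — ≈ 57.35.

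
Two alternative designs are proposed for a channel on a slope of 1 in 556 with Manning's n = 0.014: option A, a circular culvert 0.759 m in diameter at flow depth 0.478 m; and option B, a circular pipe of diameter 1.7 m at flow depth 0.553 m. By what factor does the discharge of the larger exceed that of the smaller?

2.72

Channel A: For a circular section of diameter D = 0.759 m at depth y = 0.478 m, the central angle is θ = 2 arccos(1 − 2y/D) = 3.667 rad. Then A = (D²/8)(θ − sin θ) = 0.3001 m² and P = Dθ/2 = 1.392 m. Hydraulic radius R = A/P = 0.3001/1.392 = 0.2157 m. Q_A = (1/0.014)·0.3001·0.2157^(2/3)·√0.001799 = 0.327 m³/s.
Channel B: For a circular section of diameter D = 1.7 m at depth y = 0.553 m, the central angle is θ = 2 arccos(1 − 2y/D) = 2.428 rad. Then A = (D²/8)(θ − sin θ) = 0.6405 m² and P = Dθ/2 = 2.064 m. Hydraulic radius R = A/P = 0.6405/2.064 = 0.3104 m. Q_B = (1/0.014)·0.6405·0.3104^(2/3)·√0.001799 = 0.8894 m³/s.
The larger discharge is 0.8894 m³/s and the smaller is 0.327 m³/s; the ratio is 2.72.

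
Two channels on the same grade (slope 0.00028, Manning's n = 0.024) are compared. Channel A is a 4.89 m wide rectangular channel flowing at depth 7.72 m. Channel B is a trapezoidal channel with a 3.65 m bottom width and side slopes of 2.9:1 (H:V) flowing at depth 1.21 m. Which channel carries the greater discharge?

Channel A: Flow area A = b·y = 4.89 × 7.72 = 37.75 m². Wetted perimeter P = b + 2y = 4.89 + 2×7.72 = 20.33 m. Hydraulic radius R = A/P = 37.75/20.33 = 1.857 m. Q_A = (1/0.024)·37.75·1.857^(2/3)·√0.00028 = 39.76 m³/s.
Channel B: With bottom width b = 3.65 m and side slope z = 2.9: A = (b + zy)y = (3.65 + 2.9×1.21)×1.21 = 8.662 m²; P = b + 2y√(1+z²) = 3.65 + 2×1.21×3.068 = 11.07 m. Hydraulic radius R = A/P = 8.662/11.07 = 0.7823 m. Q_B = (1/0.024)·8.662·0.7823^(2/3)·√0.00028 = 5.128 m³/s.
Q_A = 39.76 m³/s vs Q_B = 5.128 m³/s, so channel A carries more.

channel A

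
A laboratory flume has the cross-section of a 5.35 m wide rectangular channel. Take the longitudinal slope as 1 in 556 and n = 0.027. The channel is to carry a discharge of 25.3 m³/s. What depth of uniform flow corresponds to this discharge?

Manning's equation rearranged: A R^(2/3) = nQ / (1·√S) = 0.027 × 25.3 / (√0.001799) = 16.11.
Trying y = 2.92 m: A R^(2/3) = 19.51 — too large.
Trying y = 1.97 m: A R^(2/3) = 11.46 — too small.
Trying y = 2.53 m: A R^(2/3) = 16.12 — ≈ 16.11.

y_n = 2.53 m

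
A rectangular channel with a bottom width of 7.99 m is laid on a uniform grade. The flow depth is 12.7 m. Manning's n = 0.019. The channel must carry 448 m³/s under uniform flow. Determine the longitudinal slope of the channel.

S = 0.0016

Flow area A = b·y = 7.99 × 12.7 = 101.5 m². Wetted perimeter P = b + 2y = 7.99 + 2×12.7 = 33.39 m.
Hydraulic radius R = A/P = 101.5/33.39 = 3.039 m.
From Manning's equation, S = [nQ / (1 A R^(2/3))]² = [0.019 × 448 / (1 × 101.5 × 3.039^(2/3))]² = 0.0016.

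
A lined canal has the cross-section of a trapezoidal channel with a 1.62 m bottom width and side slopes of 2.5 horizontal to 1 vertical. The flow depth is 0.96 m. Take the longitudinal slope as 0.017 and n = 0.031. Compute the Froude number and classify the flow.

supercritical

With bottom width b = 1.62 m and side slope z = 2.5: A = (b + zy)y = (1.62 + 2.5×0.96)×0.96 = 3.859 m²; P = b + 2y√(1+z²) = 1.62 + 2×0.96×2.693 = 6.79 m.
Hydraulic radius R = A/P = 3.859/6.79 = 0.5684 m.
V = (1/n) R^(2/3) √S = (1/0.031) × 0.5684^(2/3) × √0.017 = 2.886 m/s. Hydraulic depth D_h = A/T = 3.859/6.42 = 0.6011 m.
Froude number Fr = V/√(g·D_h) = 2.886/√(9.81×0.6011) = 1.19, which is greater than 1, so the flow is supercritical.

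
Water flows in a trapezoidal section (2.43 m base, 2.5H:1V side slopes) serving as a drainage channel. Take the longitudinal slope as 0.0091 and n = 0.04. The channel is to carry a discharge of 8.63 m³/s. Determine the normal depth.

y_n = 0.999 m

Manning's equation rearranged: A R^(2/3) = nQ / (1·√S) = 0.04 × 8.63 / (√0.0091) = 3.619.
Trying y = 0.816 m: A R^(2/3) = 2.402 — low.
Trying y = 1.09 m: A R^(2/3) = 4.332 — high.
Trying y = 0.999 m: A R^(2/3) = 3.619 — ≈ 3.619.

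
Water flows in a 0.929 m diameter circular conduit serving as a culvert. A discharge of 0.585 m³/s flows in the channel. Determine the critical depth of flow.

At critical depth, Q² T / (g A³) = 1, i.e. A³/T = Q²/g = 0.585²/9.81 = 0.03489.
Try y = 0.541 m: A³/T = 0.07503 — over.
Try y = 0.397 m: A³/T = 0.02298 — short.
Try y = 0.443 m: A³/T = 0.03496 — matches.

y_c = 0.443 m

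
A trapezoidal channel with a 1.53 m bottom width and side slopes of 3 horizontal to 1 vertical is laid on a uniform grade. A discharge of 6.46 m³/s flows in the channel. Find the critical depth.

y_c = 0.772 m

At critical depth, Q² T / (g A³) = 1, i.e. A³/T = Q²/g = 6.46²/9.81 = 4.254.
Try y = 0.566 m: A³/T = 1.238 — low.
Try y = 0.975 m: A³/T = 11.1 — high.
Try y = 0.772 m: A³/T = 4.248 — matches.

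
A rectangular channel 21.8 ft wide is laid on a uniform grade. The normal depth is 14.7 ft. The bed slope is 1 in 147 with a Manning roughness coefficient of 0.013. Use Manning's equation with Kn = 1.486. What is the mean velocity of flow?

Flow area A = b·y = 21.8 × 14.7 = 320.5 ft². Wetted perimeter P = b + 2y = 21.8 + 2×14.7 = 51.2 ft.
Hydraulic radius R = A/P = 320.5/51.2 = 6.259 ft.
From Manning's equation, V = (1.486/n) R^(2/3) S^(1/2) = (1.486/0.013) × 6.259^(2/3) × 0.006803^(1/2) = 32 ft/s.

V = 32 ft/s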